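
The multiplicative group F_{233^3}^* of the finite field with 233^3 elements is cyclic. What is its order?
|F_{233^3}^*| = 12649336

F_{233^3} has 233^3 = 12649337 elements; its multiplicative group consists of all nonzero elements, so |F_{233^3}^*| = 12649337 - 1 = 12649336. (It is cyclic since any finite subgroup of the multiplicative group of a field is cyclic.)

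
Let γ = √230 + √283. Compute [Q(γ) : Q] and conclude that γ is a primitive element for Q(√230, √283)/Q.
[Q(γ) : Q] = 4 (equivalently, Q(γ) = Q(√230, √283))

Obviously Q(γ) ⊆ Q(√230, √283), and [Q(√230, √283):Q] = 4 (since 230, 283 are distinct squarefree integers > 1 with 65090 not a perfect square). To show equality we compute the minimal polynomial of γ. From γ = √230 + √283: γ^2 = 230 + 2√(65090) + 283 = 513 + 2√(65090), so γ^2 - 513 = 2√(65090); squaring, (γ^2 - 513)^2 = 4·65090, i.e. γ^4 - 1026γ^2 + 263169 - 260360 = 0, i.e. γ^4 - 1026γ^2 + 2809 = 0. So γ is a root of x^4 - 1026x^2 + 2809. This polynomial is irreducible over Q: it has no rational root (each ±√230 ± √283 is irrational), and any factorization into two quadratics over Q would force √(65090) ∈ Q (pairing opposite roots) or √230, √283 ∈ Q (other pairings), all impossible. Hence [Q(γ):Q] = 4 = [Q(√230, √283):Q], so Q(γ) = Q(√230, √283).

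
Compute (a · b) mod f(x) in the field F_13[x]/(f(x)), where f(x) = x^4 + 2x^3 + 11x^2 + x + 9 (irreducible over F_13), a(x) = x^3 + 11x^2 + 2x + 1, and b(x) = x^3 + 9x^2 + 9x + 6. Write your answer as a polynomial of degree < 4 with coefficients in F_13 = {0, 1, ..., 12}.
a · b ≡ 7x^3 + 10x^2 + 4x + 11 (mod f(x))

Multiply in F_13[x]: a(x)·b(x) = (x^3 + 11x^2 + 2x + 1)·(x^3 + 9x^2 + 9x + 6) = x^6 + 7x^5 + 6x^4 + 7x^3 + 2x^2 + 8x + 6. This has degree ≥ 4, so divide by f(x) over F_13: x^6 + 7x^5 + 6x^4 + 7x^3 + 2x^2 + 8x + 6 = (x^2 + 5x + 11)·(x^4 + 2x^3 + 11x^2 + x + 9) + (7x^3 + 10x^2 + 4x + 11). Hence a·b ≡ 7x^3 + 10x^2 + 4x + 11 (mod f). (F_13[x]/(f) is a field with 13^4 = 28561 elements since f is irreducible of degree 4.)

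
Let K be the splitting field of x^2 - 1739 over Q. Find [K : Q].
[K : Q] = 2

f(x) = x^2 - 1739 factors as (x - √1739)(x + √1739). The splitting field is K = Q(√1739). Since 1739 is squarefree and > 1, it is not a perfect square, so x^2 - 1739 is irreducible over Q and [Q(√1739) : Q] = 2. Hence [K : Q] = 2.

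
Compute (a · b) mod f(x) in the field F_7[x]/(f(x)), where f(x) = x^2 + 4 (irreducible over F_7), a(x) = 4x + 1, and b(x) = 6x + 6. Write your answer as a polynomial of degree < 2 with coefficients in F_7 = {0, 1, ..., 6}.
a · b ≡ 2x + 1 (mod f(x))

Multiply in F_7[x]: a(x)·b(x) = (4x + 1)·(6x + 6) = 3x^2 + 2x + 6. This has degree ≥ 2, so divide by f(x) over F_7: 3x^2 + 2x + 6 = (3)·(x^2 + 4) + (2x + 1). Hence a·b ≡ 2x + 1 (mod f). (F_7[x]/(f) is a field with 7^2 = 49 elements since f is irreducible of degree 2.)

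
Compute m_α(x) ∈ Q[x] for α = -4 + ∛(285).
m_α(x) = x^3 + 12x^2 + 48x - 221

Set β = α + 4 = ∛(285), so β^3 = 285. Then (α + 4)^3 - 285 = 0, i.e. α is a root of g(x) = (x + 4)^3 - 285 = x^3 + 12x^2 + 48x - 221. Since g(x) = h(x + 4) where h(x) = x^3 - 285, and h is irreducible over Q (because 285 is not a perfect cube, so h has no rational root, and a monic cubic with no rational root is irreducible), g is also irreducible (irreducibility is preserved under the substitution x → x + 4). Hence m_α(x) = x^3 + 12x^2 + 48x - 221.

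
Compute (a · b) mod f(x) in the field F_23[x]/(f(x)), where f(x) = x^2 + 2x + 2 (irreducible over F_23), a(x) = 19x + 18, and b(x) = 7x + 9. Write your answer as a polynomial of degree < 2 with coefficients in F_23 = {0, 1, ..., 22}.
a · b ≡ 8x + 11 (mod f(x))

Multiply in F_23[x]: a(x)·b(x) = (19x + 18)·(7x + 9) = 18x^2 + 21x + 1. This has degree ≥ 2, so divide by f(x) over F_23: 18x^2 + 21x + 1 = (18)·(x^2 + 2x + 2) + (8x + 11). Hence a·b ≡ 8x + 11 (mod f). (F_23[x]/(f) is a field with 23^2 = 529 elements since f is irreducible of degree 2.)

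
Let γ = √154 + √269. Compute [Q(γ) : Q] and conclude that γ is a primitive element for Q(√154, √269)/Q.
[Q(γ) : Q] = 4 (equivalently, Q(γ) = Q(√154, √269))

Obviously Q(γ) ⊆ Q(√154, √269), and [Q(√154, √269):Q] = 4 (since 154, 269 are distinct squarefree integers > 1 with 41426 not a perfect square). To show equality we compute the minimal polynomial of γ. From γ = √154 + √269: γ^2 = 154 + 2√(41426) + 269 = 423 + 2√(41426), so γ^2 - 423 = 2√(41426); squaring, (γ^2 - 423)^2 = 4·41426, i.e. γ^4 - 846γ^2 + 178929 - 165704 = 0, i.e. γ^4 - 846γ^2 + 13225 = 0. So γ is a root of x^4 - 846x^2 + 13225. This polynomial is irreducible over Q: it has no rational root (each ±√154 ± √269 is irrational), and any factorization into two quadratics over Q would force √(41426) ∈ Q (pairing opposite roots) or √154, √269 ∈ Q (other pairings), all impossible. Hence [Q(γ):Q] = 4 = [Q(√154, √269):Q], so Q(γ) = Q(√154, √269).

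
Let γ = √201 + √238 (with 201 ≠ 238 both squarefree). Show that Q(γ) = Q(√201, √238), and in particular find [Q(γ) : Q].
[Q(γ) : Q] = 4 (equivalently, Q(γ) = Q(√201, √238))

Obviously Q(γ) ⊆ Q(√201, √238), and [Q(√201, √238):Q] = 4 (since 201, 238 are distinct squarefree integers > 1 with 47838 not a perfect square). To show equality we compute the minimal polynomial of γ. From γ = √201 + √238: γ^2 = 201 + 2√(47838) + 238 = 439 + 2√(47838), so γ^2 - 439 = 2√(47838); squaring, (γ^2 - 439)^2 = 4·47838, i.e. γ^4 - 878γ^2 + 192721 - 191352 = 0, i.e. γ^4 - 878γ^2 + 1369 = 0. So γ is a root of x^4 - 878x^2 + 1369. This polynomial is irreducible over Q: it has no rational root (each ±√201 ± √238 is irrational), and any factorization into two quadratics over Q would force √(47838) ∈ Q (pairing opposite roots) or √201, √238 ∈ Q (other pairings), all impossible. Hence [Q(γ):Q] = 4 = [Q(√201, √238):Q], so Q(γ) = Q(√201, √238).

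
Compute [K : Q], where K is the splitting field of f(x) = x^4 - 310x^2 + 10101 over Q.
[K : Q] = 4

Solving the quadratic in x^2: x^2 = (310 ± √(310^2 - 4·10101))/2 = (310 ± √55696)/2 = (310 ± 236)/2, giving x^2 = 37 or x^2 = 273. So f(x) = (x^2 - 37)(x^2 - 273) and the roots of f are ±√37, ±√273. Hence the splitting field is K = Q(√37, √273). Since 37 and 273 are distinct squarefree integers > 1, their product 10101 is not a perfect square, so √273 ∉ Q(√37). By the tower law [K:Q] = [Q(√37,√273):Q(√37)] · [Q(√37):Q] = 2 · 2 = 4.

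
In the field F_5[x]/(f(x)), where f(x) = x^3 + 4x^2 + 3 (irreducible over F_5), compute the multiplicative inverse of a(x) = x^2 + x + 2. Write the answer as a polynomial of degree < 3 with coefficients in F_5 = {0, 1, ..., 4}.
a(x)^(-1) ≡ 2x + 1 (mod f(x))

Since f is irreducible over F_5, F_5[x]/(f) is a field and a(x) ≠ 0 has an inverse. Apply the extended Euclidean algorithm to f(x) and a(x) in F_5[x]: f(x) = (x + 3)·a(x) + (2). The last nonzero remainder is the constant 2 = gcd(f, a) in F_5. Back-substituting through the division chain expresses 2 = s(x)·a(x) + t(x)·f(x) with s(x) ≡ 4x + 2 (mod f), so (4x + 2)·a(x) ≡ 2 (mod f). Multiplying by 2^(-1) ≡ 3 in F_5 gives a(x)^(-1) ≡ 3·(4x + 2) ≡ 2x + 1 (mod f). Check: (x^2 + x + 2)·(2x + 1) = 2x^3 + 3x^2 + 2 ≡ 1 (mod x^3 + 4x^2 + 3).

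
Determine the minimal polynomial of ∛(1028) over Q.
m_α(x) = x^3 - 1028

α satisfies α^3 = 1028, so x^3 - 1028 annihilates α. By the rational root test, a rational root p/q (in lowest terms) of x^3 - 1028 would satisfy p^3 = 1028 q^3, forcing q = 1 and p^3 = 1028; but 1028 is not a perfect cube, contradiction. A monic cubic over Q with no rational root is irreducible (any nontrivial factorization would include a linear factor). Hence x^3 - 1028 is the minimal polynomial of α, and in particular [Q(α):Q] = 3.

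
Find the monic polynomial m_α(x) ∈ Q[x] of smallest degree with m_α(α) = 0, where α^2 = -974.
m_α(x) = x^2 + 974

α satisfies α^2 + 974 = 0, so x^2 + 974 annihilates α. Since d = -974 is squarefree and ≠ 1, it is not a perfect square in Q, so x^2 + 974 has no rational root and is therefore irreducible over Q (a degree-2 polynomial over a field is irreducible iff it has no root). Hence m_α(x) = x^2 + 974.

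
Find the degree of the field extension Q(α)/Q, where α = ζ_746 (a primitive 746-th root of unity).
[Q(α):Q] = 372

The minimal polynomial of ζ_746 over Q is the 746-th cyclotomic polynomial Φ_746(x), which is irreducible over Q and has degree φ(746) = 372. Hence [Q(α):Q] = φ(746) = 372.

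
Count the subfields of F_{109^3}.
F_{109^3} has 2 subfields

The subfields of F_{p^n} are exactly the fields F_{p^d} for d | n (each is the fixed field of the unique index-d subgroup of Gal(F_{p^n}/F_p) ≅ Z/nZ). The divisors of n = 3 are {1, 3}, giving 2 subfields: F_{109^1}, F_{109^3}.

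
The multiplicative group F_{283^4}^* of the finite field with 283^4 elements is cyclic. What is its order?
|F_{283^4}^*| = 6414247920

F_{283^4} has 283^4 = 6414247921 elements; its multiplicative group consists of all nonzero elements, so |F_{283^4}^*| = 6414247921 - 1 = 6414247920. (It is cyclic since any finite subgroup of the multiplicative group of a field is cyclic.)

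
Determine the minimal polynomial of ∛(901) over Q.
m_α(x) = x^3 - 901

α satisfies α^3 = 901, so x^3 - 901 annihilates α. By the rational root test, a rational root p/q (in lowest terms) of x^3 - 901 would satisfy p^3 = 901 q^3, forcing q = 1 and p^3 = 901; but 901 is not a perfect cube, contradiction. A monic cubic over Q with no rational root is irreducible (any nontrivial factorization would include a linear factor). Hence x^3 - 901 is the minimal polynomial of α, and in particular [Q(α):Q] = 3.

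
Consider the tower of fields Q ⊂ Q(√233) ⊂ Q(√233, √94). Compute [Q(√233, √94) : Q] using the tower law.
[Q(√233, √94) : Q] = 4

[Q(√233):Q] = 2 (min poly x^2 - 233, irreducible since 233 is squarefree > 1). For the top step, suppose √94 ∈ Q(√233), say √94 = c + d√233 with c, d ∈ Q. Squaring: 94 = c^2 + 233d^2 + 2cd√233. Since √233 ∉ Q this forces 2cd = 0. If d = 0 then √94 = c ∈ Q, contradicting 94 squarefree > 1. If c = 0 then 94 = 233d^2, so 233·94 = (233d)^2 is a perfect square in Q — but 233·94 = 21902 is not a perfect square (since 233 and 94 are distinct squarefree integers). Contradiction. Hence √94 ∉ Q(√233), so x^2 - 94 stays irreducible over Q(√233) and [Q(√233, √94) : Q(√233)] = 2. By the tower law, [Q(√233, √94) : Q] = 2 · 2 = 4.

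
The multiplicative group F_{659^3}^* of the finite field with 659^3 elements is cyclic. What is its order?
|F_{659^3}^*| = 286191178

F_{659^3} has 659^3 = 286191179 elements; its multiplicative group consists of all nonzero elements, so |F_{659^3}^*| = 286191179 - 1 = 286191178. (It is cyclic since any finite subgroup of the multiplicative group of a field is cyclic.)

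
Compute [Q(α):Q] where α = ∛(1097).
[Q(α):Q] = 3

The minimal polynomial of α is x^3 - 1097, irreducible over Q since 1097 is not a perfect cube (so x^3 - 1097 has no rational root). Hence [Q(α):Q] = deg(m_α) = 3.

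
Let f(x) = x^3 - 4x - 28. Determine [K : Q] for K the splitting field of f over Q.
[K : Q] = 6

By the rational root test, any rational root of the monic integer polynomial f(x) = x^3 - 4x - 28 must be an integer dividing the constant term -28, i.e. one of ±{1, 2, 4, 7, 14, 28}. Evaluating: f(1) = -31, f(-1) = -25, f(2) = -28, f(-2) = -28, f(4) = 20, f(-4) = -76, f(7) = 287, f(-7) = -343, f(14) = 2660, f(-14) = -2716, f(28) = 21812, f(-28) = -21868; none is 0, so f has no rational root and is therefore irreducible over Q (a cubic with no linear factor over a field is irreducible). For an irreducible cubic, the Galois group is A_3 or S_3 according as the discriminant disc(f) = -4a^3 - 27b^2 = -4·(-4)^3 - 27·(-28)^2 = -20912 is or is not a square in Q. Here disc(f) = -20912 is not a perfect square in Q, so the Galois group of f over Q is not contained in A_3 and must be all of S_3. The splitting field has degree |S_3| = 6 over Q, so [K : Q] = 6.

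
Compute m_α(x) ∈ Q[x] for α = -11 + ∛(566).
m_α(x) = x^3 + 33x^2 + 363x + 765

Set β = α + 11 = ∛(566), so β^3 = 566. Then (α + 11)^3 - 566 = 0, i.e. α is a root of g(x) = (x + 11)^3 - 566 = x^3 + 33x^2 + 363x + 765. Since g(x) = h(x + 11) where h(x) = x^3 - 566, and h is irreducible over Q (because 566 is not a perfect cube, so h has no rational root, and a monic cubic with no rational root is irreducible), g is also irreducible (irreducibility is preserved under the substitution x → x + 11). Hence m_α(x) = x^3 + 33x^2 + 363x + 765.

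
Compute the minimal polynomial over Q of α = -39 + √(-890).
m_α(x) = x^2 + 78x + 2411

From α + 39 = √(-890), squaring gives (α + 39)^2 = -890, i.e. α^2 + 78α + 1521 = -890, so α^2 + 78α + 2411 = 0. The discriminant of x^2 + 78x + 2411 is (78)^2 - 4·(2411) = 6084 - 9644 = -3560, and 4·(-890) is not a perfect square in Q since -890 is squarefree and ≠ 1. Hence x^2 + 78x + 2411 is irreducible over Q and is the minimal polynomial of α.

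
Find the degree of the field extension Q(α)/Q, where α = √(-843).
[Q(α):Q] = 2

[Q(α):Q] equals the degree of the minimal polynomial of α. Here α^2 = -843 and x^2 + 843 is irreducible (d = -843 is squarefree, ≠ 1, hence not a square), so deg(m_α) = 2. Thus [Q(α):Q] = 2.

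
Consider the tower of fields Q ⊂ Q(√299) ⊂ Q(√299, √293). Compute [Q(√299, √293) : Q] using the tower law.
[Q(√299, √293) : Q] = 4

[Q(√299):Q] = 2 (min poly x^2 - 299, irreducible since 299 is squarefree > 1). For the top step, suppose √293 ∈ Q(√299), say √293 = c + d√299 with c, d ∈ Q. Squaring: 293 = c^2 + 299d^2 + 2cd√299. Since √299 ∉ Q this forces 2cd = 0. If d = 0 then √293 = c ∈ Q, contradicting 293 squarefree > 1. If c = 0 then 293 = 299d^2, so 299·293 = (299d)^2 is a perfect square in Q — but 299·293 = 87607 is not a perfect square (since 299 and 293 are distinct squarefree integers). Contradiction. Hence √293 ∉ Q(√299), so x^2 - 293 stays irreducible over Q(√299) and [Q(√299, √293) : Q(√299)] = 2. By the tower law, [Q(√299, √293) : Q] = 2 · 2 = 4.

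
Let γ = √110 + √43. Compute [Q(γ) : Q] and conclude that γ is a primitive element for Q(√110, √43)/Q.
[Q(γ) : Q] = 4 (equivalently, Q(γ) = Q(√110, √43))

Obviously Q(γ) ⊆ Q(√110, √43), and [Q(√110, √43):Q] = 4 (since 110, 43 are distinct squarefree integers > 1 with 4730 not a perfect square). To show equality we compute the minimal polynomial of γ. From γ = √110 + √43: γ^2 = 110 + 2√(4730) + 43 = 153 + 2√(4730), so γ^2 - 153 = 2√(4730); squaring, (γ^2 - 153)^2 = 4·4730, i.e. γ^4 - 306γ^2 + 23409 - 18920 = 0, i.e. γ^4 - 306γ^2 + 4489 = 0. So γ is a root of x^4 - 306x^2 + 4489. This polynomial is irreducible over Q: it has no rational root (each ±√110 ± √43 is irrational), and any factorization into two quadratics over Q would force √(4730) ∈ Q (pairing opposite roots) or √110, √43 ∈ Q (other pairings), all impossible. Hence [Q(γ):Q] = 4 = [Q(√110, √43):Q], so Q(γ) = Q(√110, √43).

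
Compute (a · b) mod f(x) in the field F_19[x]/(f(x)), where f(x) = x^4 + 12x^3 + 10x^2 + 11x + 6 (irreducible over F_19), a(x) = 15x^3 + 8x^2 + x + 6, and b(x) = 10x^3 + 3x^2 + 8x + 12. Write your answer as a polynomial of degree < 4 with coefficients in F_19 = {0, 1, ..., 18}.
a · b ≡ 5x^3 + 5x^2 + 10x + 9 (mod f(x))

Multiply in F_19[x]: a(x)·b(x) = (15x^3 + 8x^2 + x + 6)·(10x^3 + 3x^2 + 8x + 12) = 17x^6 + 11x^5 + 2x^4 + 3x^3 + 8x^2 + 3x + 15. This has degree ≥ 4, so divide by f(x) over F_19: 17x^6 + 11x^5 + 2x^4 + 3x^3 + 8x^2 + 3x + 15 = (17x^2 + 16x + 1)·(x^4 + 12x^3 + 10x^2 + 11x + 6) + (5x^3 + 5x^2 + 10x + 9). Hence a·b ≡ 5x^3 + 5x^2 + 10x + 9 (mod f). (F_19[x]/(f) is a field with 19^4 = 130321 elements since f is irreducible of degree 4.)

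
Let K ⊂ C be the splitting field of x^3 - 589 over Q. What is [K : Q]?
[K : Q] = 6

The roots of x^3 - 589 are ∛589, ω∛589, ω^2∛589 where ω = e^(2πi/3) is a primitive cube root of unity, so K = Q(∛589, ω). Now [Q(∛589):Q] = 3 (since 589 is not a perfect cube, x^3 - 589 is irreducible) and [Q(ω):Q] = 2. Both 2 and 3 divide [K:Q], and [K:Q] ≤ 3·2 = 6, so [K:Q] = 6. (Equivalently: Q(∛589) ⊂ R but ω ∉ R, so [K : Q(∛589)] = 2.)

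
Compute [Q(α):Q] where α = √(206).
[Q(α):Q] = 2

[Q(α):Q] equals the degree of the minimal polynomial of α. Here α^2 = 206 and x^2 - 206 is irreducible (d = 206 is squarefree, ≠ 1, hence not a square), so deg(m_α) = 2. Thus [Q(α):Q] = 2.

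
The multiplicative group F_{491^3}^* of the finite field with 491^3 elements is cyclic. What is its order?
|F_{491^3}^*| = 118370770

F_{491^3} has 491^3 = 118370771 elements; its multiplicative group consists of all nonzero elements, so |F_{491^3}^*| = 118370771 - 1 = 118370770. (It is cyclic since any finite subgroup of the multiplicative group of a field is cyclic.)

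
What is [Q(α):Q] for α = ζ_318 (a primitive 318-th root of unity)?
[Q(α):Q] = 104

The minimal polynomial of ζ_318 over Q is the 318-th cyclotomic polynomial Φ_318(x), which is irreducible over Q and has degree φ(318) = 104. Hence [Q(α):Q] = φ(318) = 104.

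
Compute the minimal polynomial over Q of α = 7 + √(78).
m_α(x) = x^2 - 14x - 29

From α - 7 = √(78), squaring gives (α - 7)^2 = 78, i.e. α^2 - 14α + 49 = 78, so α^2 - 14α - 29 = 0. The discriminant of x^2 - 14x - 29 is (-14)^2 - 4·(-29) = 196 + 116 = 312, and 4·(78) is not a perfect square in Q since 78 is squarefree and ≠ 1. Hence x^2 - 14x - 29 is irreducible over Q and is the minimal polynomial of α.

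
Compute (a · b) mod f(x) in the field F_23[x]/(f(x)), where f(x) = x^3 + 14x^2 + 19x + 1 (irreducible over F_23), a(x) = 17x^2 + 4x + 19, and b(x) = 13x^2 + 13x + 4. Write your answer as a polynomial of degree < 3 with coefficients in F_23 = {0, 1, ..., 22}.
a · b ≡ 12x^2 + 5x + 22 (mod f(x))

Multiply in F_23[x]: a(x)·b(x) = (17x^2 + 4x + 19)·(13x^2 + 13x + 4) = 14x^4 + 20x^3 + 22x^2 + 10x + 7. This has degree ≥ 3, so divide by f(x) over F_23: 14x^4 + 20x^3 + 22x^2 + 10x + 7 = (14x + 8)·(x^3 + 14x^2 + 19x + 1) + (12x^2 + 5x + 22). Hence a·b ≡ 12x^2 + 5x + 22 (mod f). (F_23[x]/(f) is a field with 23^3 = 12167 elements since f is irreducible of degree 3.)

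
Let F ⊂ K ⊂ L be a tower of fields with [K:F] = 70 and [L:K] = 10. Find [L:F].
[L:F] = 700

The tower law says that for any tower of field extensions F ⊂ K ⊂ L with finite degrees, [L:F] = [L:K] · [K:F]. Here this gives [L:F] = 10 · 70 = 700.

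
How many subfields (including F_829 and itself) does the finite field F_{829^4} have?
F_{829^4} has 3 subfields

The subfields of F_{p^n} are exactly the fields F_{p^d} for d | n (each is the fixed field of the unique index-d subgroup of Gal(F_{p^n}/F_p) ≅ Z/nZ). The divisors of n = 4 are {1, 2, 4}, giving 3 subfields: F_{829^1}, F_{829^2}, F_{829^4}.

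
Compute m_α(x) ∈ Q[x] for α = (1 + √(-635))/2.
m_α(x) = x^2 - x + 159

From 2α - 1 = √(-635), squaring gives (2α - 1)^2 = -635, i.e. 4α^2 - 4α + 1 = -635, so α^2 - α + (1 + 635)/4 = 0. Since -635 ≡ 1 (mod 4), (1 + 635)/4 = 159 ∈ Z. The polynomial x^2 - x + 159 has discriminant 1 - 4·(159) = -635, which is not a perfect square in Q (d = -635 is squarefree and ≠ 1), so x^2 - x + 159 is irreducible over Q. It is the minimal polynomial of α.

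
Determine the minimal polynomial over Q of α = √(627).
m_α(x) = x^2 - 627

α satisfies α^2 - 627 = 0, so x^2 - 627 annihilates α. Since d = 627 is squarefree and ≠ 1, it is not a perfect square in Q, so x^2 - 627 has no rational root and is therefore irreducible over Q (a degree-2 polynomial over a field is irreducible iff it has no root). Hence m_α(x) = x^2 - 627.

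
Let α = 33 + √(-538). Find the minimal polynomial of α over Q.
m_α(x) = x^2 - 66x + 1627

From α - 33 = √(-538), squaring gives (α - 33)^2 = -538, i.e. α^2 - 66α + 1089 = -538, so α^2 - 66α + 1627 = 0. The discriminant of x^2 - 66x + 1627 is (-66)^2 - 4·(1627) = 4356 - 6508 = -2152, and 4·(-538) is not a perfect square in Q since -538 is squarefree and ≠ 1. Hence x^2 - 66x + 1627 is irreducible over Q and is the minimal polynomial of α.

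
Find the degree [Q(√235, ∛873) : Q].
[Q(√235, ∛873) : Q] = 6

Let L = Q(√235, ∛873). Since Q(√235) ⊂ L and [Q(√235):Q] = 2, the tower law gives 2 | [L:Q]. Likewise Q(∛873) ⊂ L with [Q(∛873):Q] = 3 (because 873 is not a perfect cube), so 3 | [L:Q]. As gcd(2,3) = 1, [L:Q] is divisible by 6. Conversely L is generated over Q by √235 and ∛873, so [L:Q] ≤ 2·3 = 6. Therefore [Q(√235, ∛873) : Q] = 6.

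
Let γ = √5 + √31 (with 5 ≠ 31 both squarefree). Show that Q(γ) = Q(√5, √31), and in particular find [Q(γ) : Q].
[Q(γ) : Q] = 4 (equivalently, Q(γ) = Q(√5, √31))

Obviously Q(γ) ⊆ Q(√5, √31), and [Q(√5, √31):Q] = 4 (since 5, 31 are distinct squarefree integers > 1 with 155 not a perfect square). To show equality we compute the minimal polynomial of γ. From γ = √5 + √31: γ^2 = 5 + 2√(155) + 31 = 36 + 2√(155), so γ^2 - 36 = 2√(155); squaring, (γ^2 - 36)^2 = 4·155, i.e. γ^4 - 72γ^2 + 1296 - 620 = 0, i.e. γ^4 - 72γ^2 + 676 = 0. So γ is a root of x^4 - 72x^2 + 676. This polynomial is irreducible over Q: it has no rational root (each ±√5 ± √31 is irrational), and any factorization into two quadratics over Q would force √(155) ∈ Q (pairing opposite roots) or √5, √31 ∈ Q (other pairings), all impossible. Hence [Q(γ):Q] = 4 = [Q(√5, √31):Q], so Q(γ) = Q(√5, √31).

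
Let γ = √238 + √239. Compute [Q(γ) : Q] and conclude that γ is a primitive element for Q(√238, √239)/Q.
[Q(γ) : Q] = 4 (equivalently, Q(γ) = Q(√238, √239))

Obviously Q(γ) ⊆ Q(√238, √239), and [Q(√238, √239):Q] = 4 (since 238, 239 are distinct squarefree integers > 1 with 56882 not a perfect square). To show equality we compute the minimal polynomial of γ. From γ = √238 + √239: γ^2 = 238 + 2√(56882) + 239 = 477 + 2√(56882), so γ^2 - 477 = 2√(56882); squaring, (γ^2 - 477)^2 = 4·56882, i.e. γ^4 - 954γ^2 + 227529 - 227528 = 0, i.e. γ^4 - 954γ^2 + 1 = 0. So γ is a root of x^4 - 954x^2 + 1. This polynomial is irreducible over Q: it has no rational root (each ±√238 ± √239 is irrational), and any factorization into two quadratics over Q would force √(56882) ∈ Q (pairing opposite roots) or √238, √239 ∈ Q (other pairings), all impossible. Hence [Q(γ):Q] = 4 = [Q(√238, √239):Q], so Q(γ) = Q(√238, √239).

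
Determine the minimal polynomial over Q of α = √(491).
m_α(x) = x^2 - 491

α satisfies α^2 - 491 = 0, so x^2 - 491 annihilates α. Since d = 491 is squarefree and ≠ 1, it is not a perfect square in Q, so x^2 - 491 has no rational root and is therefore irreducible over Q (a degree-2 polynomial over a field is irreducible iff it has no root). Hence m_α(x) = x^2 - 491.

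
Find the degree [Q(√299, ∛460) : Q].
[Q(√299, ∛460) : Q] = 6

Let L = Q(√299, ∛460). Since Q(√299) ⊂ L and [Q(√299):Q] = 2, the tower law gives 2 | [L:Q]. Likewise Q(∛460) ⊂ L with [Q(∛460):Q] = 3 (because 460 is not a perfect cube), so 3 | [L:Q]. As gcd(2,3) = 1, [L:Q] is divisible by 6. Conversely L is generated over Q by √299 and ∛460, so [L:Q] ≤ 2·3 = 6. Therefore [Q(√299, ∛460) : Q] = 6.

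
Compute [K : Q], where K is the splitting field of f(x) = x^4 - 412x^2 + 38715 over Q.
[K : Q] = 4

Solving the quadratic in x^2: x^2 = (412 ± √(412^2 - 4·38715))/2 = (412 ± √14884)/2 = (412 ± 122)/2, giving x^2 = 267 or x^2 = 145. So f(x) = (x^2 - 267)(x^2 - 145) and the roots of f are ±√267, ±√145. Hence the splitting field is K = Q(√267, √145). Since 267 and 145 are distinct squarefree integers > 1, their product 38715 is not a perfect square, so √145 ∉ Q(√267). By the tower law [K:Q] = [Q(√267,√145):Q(√267)] · [Q(√267):Q] = 2 · 2 = 4.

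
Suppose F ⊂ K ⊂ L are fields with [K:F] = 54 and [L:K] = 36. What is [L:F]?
[L:F] = 1944

The tower law says that for any tower of field extensions F ⊂ K ⊂ L with finite degrees, [L:F] = [L:K] · [K:F]. Here this gives [L:F] = 36 · 54 = 1944.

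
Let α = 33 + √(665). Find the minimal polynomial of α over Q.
m_α(x) = x^2 - 66x + 424

From α - 33 = √(665), squaring gives (α - 33)^2 = 665, i.e. α^2 - 66α + 1089 = 665, so α^2 - 66α + 424 = 0. The discriminant of x^2 - 66x + 424 is (-66)^2 - 4·(424) = 4356 - 1696 = 2660, and 4·(665) is not a perfect square in Q since 665 is squarefree and ≠ 1. Hence x^2 - 66x + 424 is irreducible over Q and is the minimal polynomial of α.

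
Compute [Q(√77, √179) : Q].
[Q(√77, √179) : Q] = 4

[Q(√77):Q] = 2 (min poly x^2 - 77, irreducible since 77 is squarefree > 1). For the top step, suppose √179 ∈ Q(√77), say √179 = c + d√77 with c, d ∈ Q. Squaring: 179 = c^2 + 77d^2 + 2cd√77. Since √77 ∉ Q this forces 2cd = 0. If d = 0 then √179 = c ∈ Q, contradicting 179 squarefree > 1. If c = 0 then 179 = 77d^2, so 77·179 = (77d)^2 is a perfect square in Q — but 77·179 = 13783 is not a perfect square (since 77 and 179 are distinct squarefree integers). Contradiction. Hence √179 ∉ Q(√77), so x^2 - 179 stays irreducible over Q(√77) and [Q(√77, √179) : Q(√77)] = 2. By the tower law, [Q(√77, √179) : Q] = 2 · 2 = 4.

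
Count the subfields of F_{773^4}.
F_{773^4} has 3 subfields

The subfields of F_{p^n} are exactly the fields F_{p^d} for d | n (each is the fixed field of the unique index-d subgroup of Gal(F_{p^n}/F_p) ≅ Z/nZ). The divisors of n = 4 are {1, 2, 4}, giving 3 subfields: F_{773^1}, F_{773^2}, F_{773^4}.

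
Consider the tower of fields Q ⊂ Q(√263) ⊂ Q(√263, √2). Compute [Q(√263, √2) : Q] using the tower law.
[Q(√263, √2) : Q] = 4

[Q(√263):Q] = 2 (min poly x^2 - 263, irreducible since 263 is squarefree > 1). For the top step, suppose √2 ∈ Q(√263), say √2 = c + d√263 with c, d ∈ Q. Squaring: 2 = c^2 + 263d^2 + 2cd√263. Since √263 ∉ Q this forces 2cd = 0. If d = 0 then √2 = c ∈ Q, contradicting 2 squarefree > 1. If c = 0 then 2 = 263d^2, so 263·2 = (263d)^2 is a perfect square in Q — but 263·2 = 526 is not a perfect square (since 263 and 2 are distinct squarefree integers). Contradiction. Hence √2 ∉ Q(√263), so x^2 - 2 stays irreducible over Q(√263) and [Q(√263, √2) : Q(√263)] = 2. By the tower law, [Q(√263, √2) : Q] = 2 · 2 = 4.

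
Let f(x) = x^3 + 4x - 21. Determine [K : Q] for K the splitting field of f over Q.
[K : Q] = 6

By the rational root test, any rational root of the monic integer polynomial f(x) = x^3 + 4x - 21 must be an integer dividing the constant term -21, i.e. one of ±{1, 3, 7, 21}. Evaluating: f(1) = -16, f(-1) = -26, f(3) = 18, f(-3) = -60, f(7) = 350, f(-7) = -392, f(21) = 9324, f(-21) = -9366; none is 0, so f has no rational root and is therefore irreducible over Q (a cubic with no linear factor over a field is irreducible). For an irreducible cubic, the Galois group is A_3 or S_3 according as the discriminant disc(f) = -4a^3 - 27b^2 = -4·(4)^3 - 27·(-21)^2 = -12163 is or is not a square in Q. Here disc(f) = -12163 is not a perfect square in Q, so the Galois group of f over Q is not contained in A_3 and must be all of S_3. The splitting field has degree |S_3| = 6 over Q, so [K : Q] = 6.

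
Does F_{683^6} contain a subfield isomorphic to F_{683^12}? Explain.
No: F_{683^12} is not a subfield of F_{683^6}

F_{p^m} embeds in F_{p^n} iff m | n. Here 12 ∤ 6 (since 6 = 0·12 + 6 with remainder 6 ≠ 0), so F_{683^12} is not a subfield of F_{683^6}. Equivalently: if it were, the tower law would give 12 = [F_{683^12}:F_683] dividing [F_{683^6}:F_683] = 6, contradiction.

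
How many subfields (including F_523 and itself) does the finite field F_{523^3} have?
F_{523^3} has 2 subfields

The subfields of F_{p^n} are exactly the fields F_{p^d} for d | n (each is the fixed field of the unique index-d subgroup of Gal(F_{p^n}/F_p) ≅ Z/nZ). The divisors of n = 3 are {1, 3}, giving 2 subfields: F_{523^1}, F_{523^3}.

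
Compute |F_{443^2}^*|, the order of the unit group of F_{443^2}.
|F_{443^2}^*| = 196248

F_{443^2} has 443^2 = 196249 elements; its multiplicative group consists of all nonzero elements, so |F_{443^2}^*| = 196249 - 1 = 196248. (It is cyclic since any finite subgroup of the multiplicative group of a field is cyclic.)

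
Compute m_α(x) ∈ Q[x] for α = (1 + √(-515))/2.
m_α(x) = x^2 - x + 129

From 2α - 1 = √(-515), squaring gives (2α - 1)^2 = -515, i.e. 4α^2 - 4α + 1 = -515, so α^2 - α + (1 + 515)/4 = 0. Since -515 ≡ 1 (mod 4), (1 + 515)/4 = 129 ∈ Z. The polynomial x^2 - x + 129 has discriminant 1 - 4·(129) = -515, which is not a perfect square in Q (d = -515 is squarefree and ≠ 1), so x^2 - x + 129 is irreducible over Q. It is the minimal polynomial of α.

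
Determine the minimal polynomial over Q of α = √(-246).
m_α(x) = x^2 + 246

α satisfies α^2 + 246 = 0, so x^2 + 246 annihilates α. Since d = -246 is squarefree and ≠ 1, it is not a perfect square in Q, so x^2 + 246 has no rational root and is therefore irreducible over Q (a degree-2 polynomial over a field is irreducible iff it has no root). Hence m_α(x) = x^2 + 246.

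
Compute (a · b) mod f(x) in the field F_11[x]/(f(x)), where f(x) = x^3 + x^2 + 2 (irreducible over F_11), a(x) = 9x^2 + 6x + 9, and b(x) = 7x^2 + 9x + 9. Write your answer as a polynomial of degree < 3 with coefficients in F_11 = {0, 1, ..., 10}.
a · b ≡ 6x^2 + 9x + 5 (mod f(x))

Multiply in F_11[x]: a(x)·b(x) = (9x^2 + 6x + 9)·(7x^2 + 9x + 9) = 8x^4 + 2x^3 + 3x + 4. This has degree ≥ 3, so divide by f(x) over F_11: 8x^4 + 2x^3 + 3x + 4 = (8x + 5)·(x^3 + x^2 + 2) + (6x^2 + 9x + 5). Hence a·b ≡ 6x^2 + 9x + 5 (mod f). (F_11[x]/(f) is a field with 11^3 = 1331 elements since f is irreducible of degree 3.)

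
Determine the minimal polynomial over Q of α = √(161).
m_α(x) = x^2 - 161

α satisfies α^2 - 161 = 0, so x^2 - 161 annihilates α. Since d = 161 is squarefree and ≠ 1, it is not a perfect square in Q, so x^2 - 161 has no rational root and is therefore irreducible over Q (a degree-2 polynomial over a field is irreducible iff it has no root). Hence m_α(x) = x^2 - 161.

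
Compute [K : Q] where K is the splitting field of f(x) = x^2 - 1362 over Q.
[K : Q] = 2

f(x) = x^2 - 1362 factors as (x - √1362)(x + √1362). The splitting field is K = Q(√1362). Since 1362 is squarefree and > 1, it is not a perfect square, so x^2 - 1362 is irreducible over Q and [Q(√1362) : Q] = 2. Hence [K : Q] = 2.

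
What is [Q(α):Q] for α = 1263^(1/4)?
[Q(α):Q] = 4

α is a root of x^4 - 1263. By Eisenstein's criterion at the prime p = 3 (which divides the constant term 1263 but p^2 = 9 does not, since 1263 is squarefree), x^4 - 1263 is irreducible over Q. Hence [Q(α):Q] = 4.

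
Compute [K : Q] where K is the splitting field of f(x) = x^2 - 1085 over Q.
[K : Q] = 2

f(x) = x^2 - 1085 factors as (x - √1085)(x + √1085). The splitting field is K = Q(√1085). Since 1085 is squarefree and > 1, it is not a perfect square, so x^2 - 1085 is irreducible over Q and [Q(√1085) : Q] = 2. Hence [K : Q] = 2.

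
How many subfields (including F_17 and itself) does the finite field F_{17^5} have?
F_{17^5} has 2 subfields

The subfields of F_{p^n} are exactly the fields F_{p^d} for d | n (each is the fixed field of the unique index-d subgroup of Gal(F_{p^n}/F_p) ≅ Z/nZ). The divisors of n = 5 are {1, 5}, giving 2 subfields: F_{17^1}, F_{17^5}.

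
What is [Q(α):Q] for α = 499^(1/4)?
[Q(α):Q] = 4

α is a root of x^4 - 499. By Eisenstein's criterion at the prime p = 499 (which divides the constant term 499 but p^2 = 249001 does not, since 499 is squarefree), x^4 - 499 is irreducible over Q. Hence [Q(α):Q] = 4.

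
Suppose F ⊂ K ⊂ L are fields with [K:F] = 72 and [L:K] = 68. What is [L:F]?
[L:F] = 4896

The tower law says that for any tower of field extensions F ⊂ K ⊂ L with finite degrees, [L:F] = [L:K] · [K:F]. Here this gives [L:F] = 68 · 72 = 4896.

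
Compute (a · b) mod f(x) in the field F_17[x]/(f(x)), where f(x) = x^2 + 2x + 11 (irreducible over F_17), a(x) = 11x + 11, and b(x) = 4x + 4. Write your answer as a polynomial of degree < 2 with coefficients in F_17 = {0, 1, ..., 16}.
a · b ≡ 2 (mod f(x))

Multiply in F_17[x]: a(x)·b(x) = (11x + 11)·(4x + 4) = 10x^2 + 3x + 10. This has degree ≥ 2, so divide by f(x) over F_17: 10x^2 + 3x + 10 = (10)·(x^2 + 2x + 11) + (2). Hence a·b ≡ 2 (mod f). (F_17[x]/(f) is a field with 17^2 = 289 elements since f is irreducible of degree 2.)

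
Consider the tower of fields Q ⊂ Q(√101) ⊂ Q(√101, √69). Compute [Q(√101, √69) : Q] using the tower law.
[Q(√101, √69) : Q] = 4

[Q(√101):Q] = 2 (min poly x^2 - 101, irreducible since 101 is squarefree > 1). For the top step, suppose √69 ∈ Q(√101), say √69 = c + d√101 with c, d ∈ Q. Squaring: 69 = c^2 + 101d^2 + 2cd√101. Since √101 ∉ Q this forces 2cd = 0. If d = 0 then √69 = c ∈ Q, contradicting 69 squarefree > 1. If c = 0 then 69 = 101d^2, so 101·69 = (101d)^2 is a perfect square in Q — but 101·69 = 6969 is not a perfect square (since 101 and 69 are distinct squarefree integers). Contradiction. Hence √69 ∉ Q(√101), so x^2 - 69 stays irreducible over Q(√101) and [Q(√101, √69) : Q(√101)] = 2. By the tower law, [Q(√101, √69) : Q] = 2 · 2 = 4.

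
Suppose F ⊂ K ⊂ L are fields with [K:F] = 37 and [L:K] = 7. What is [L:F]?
[L:F] = 259

The tower law says that for any tower of field extensions F ⊂ K ⊂ L with finite degrees, [L:F] = [L:K] · [K:F]. Here this gives [L:F] = 7 · 37 = 259.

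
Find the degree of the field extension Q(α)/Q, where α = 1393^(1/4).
[Q(α):Q] = 4

α is a root of x^4 - 1393. By Eisenstein's criterion at the prime p = 7 (which divides the constant term 1393 but p^2 = 49 does not, since 1393 is squarefree), x^4 - 1393 is irreducible over Q. Hence [Q(α):Q] = 4.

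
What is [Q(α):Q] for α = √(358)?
[Q(α):Q] = 2

[Q(α):Q] equals the degree of the minimal polynomial of α. Here α^2 = 358 and x^2 - 358 is irreducible (d = 358 is squarefree, ≠ 1, hence not a square), so deg(m_α) = 2. Thus [Q(α):Q] = 2.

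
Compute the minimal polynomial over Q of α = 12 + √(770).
m_α(x) = x^2 - 24x - 626

From α - 12 = √(770), squaring gives (α - 12)^2 = 770, i.e. α^2 - 24α + 144 = 770, so α^2 - 24α - 626 = 0. The discriminant of x^2 - 24x - 626 is (-24)^2 - 4·(-626) = 576 + 2504 = 3080, and 4·(770) is not a perfect square in Q since 770 is squarefree and ≠ 1. Hence x^2 - 24x - 626 is irreducible over Q and is the minimal polynomial of α.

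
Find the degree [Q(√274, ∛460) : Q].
[Q(√274, ∛460) : Q] = 6

Let L = Q(√274, ∛460). Since Q(√274) ⊂ L and [Q(√274):Q] = 2, the tower law gives 2 | [L:Q]. Likewise Q(∛460) ⊂ L with [Q(∛460):Q] = 3 (because 460 is not a perfect cube), so 3 | [L:Q]. As gcd(2,3) = 1, [L:Q] is divisible by 6. Conversely L is generated over Q by √274 and ∛460, so [L:Q] ≤ 2·3 = 6. Therefore [Q(√274, ∛460) : Q] = 6.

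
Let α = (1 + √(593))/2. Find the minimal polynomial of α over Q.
m_α(x) = x^2 - x - 148

From 2α - 1 = √(593), squaring gives (2α - 1)^2 = 593, i.e. 4α^2 - 4α + 1 = 593, so α^2 - α + (1 - 593)/4 = 0. Since 593 ≡ 1 (mod 4), (1 - 593)/4 = -148 ∈ Z. The polynomial x^2 - x - 148 has discriminant 1 - 4·(-148) = 593, which is not a perfect square in Q (d = 593 is squarefree and ≠ 1), so x^2 - x - 148 is irreducible over Q. It is the minimal polynomial of α.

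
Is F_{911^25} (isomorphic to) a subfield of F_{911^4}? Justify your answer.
No: F_{911^25} is not a subfield of F_{911^4}

F_{p^m} embeds in F_{p^n} iff m | n. Here 25 ∤ 4 (since 4 = 0·25 + 4 with remainder 4 ≠ 0), so F_{911^25} is not a subfield of F_{911^4}. Equivalently: if it were, the tower law would give 25 = [F_{911^25}:F_911] dividing [F_{911^4}:F_911] = 4, contradiction.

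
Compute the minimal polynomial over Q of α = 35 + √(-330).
m_α(x) = x^2 - 70x + 1555

From α - 35 = √(-330), squaring gives (α - 35)^2 = -330, i.e. α^2 - 70α + 1225 = -330, so α^2 - 70α + 1555 = 0. The discriminant of x^2 - 70x + 1555 is (-70)^2 - 4·(1555) = 4900 - 6220 = -1320, and 4·(-330) is not a perfect square in Q since -330 is squarefree and ≠ 1. Hence x^2 - 70x + 1555 is irreducible over Q and is the minimal polynomial of α.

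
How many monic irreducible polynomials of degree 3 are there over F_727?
There are 128079952 monic irreducible polynomials of degree 3 over F_727

Each element of F_{727^3} that lies in no proper subfield is a root of exactly one monic irreducible of degree 3 over F_727, and each such polynomial has 3 distinct roots in F_{727^3}. By Möbius inversion the count is N_727(3) = (1/3) Σ_{d|3} μ(3/d) · 727^d = (1/3)(μ(3)·727^1 + μ(1)·727^3) = 384239856/3 = 128079952.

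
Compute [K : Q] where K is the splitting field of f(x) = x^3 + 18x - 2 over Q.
[K : Q] = 6

By the rational root test, any rational root of the monic integer polynomial f(x) = x^3 + 18x - 2 must be an integer dividing the constant term -2, i.e. one of ±{1, 2}. Evaluating: f(1) = 17, f(-1) = -21, f(2) = 42, f(-2) = -46; none is 0, so f has no rational root and is therefore irreducible over Q (a cubic with no linear factor over a field is irreducible). For an irreducible cubic, the Galois group is A_3 or S_3 according as the discriminant disc(f) = -4a^3 - 27b^2 = -4·(18)^3 - 27·(-2)^2 = -23436 is or is not a square in Q. Here disc(f) = -23436 is not a perfect square in Q, so the Galois group of f over Q is not contained in A_3 and must be all of S_3. The splitting field has degree |S_3| = 6 over Q, so [K : Q] = 6.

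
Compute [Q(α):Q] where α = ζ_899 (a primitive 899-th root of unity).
[Q(α):Q] = 840

The minimal polynomial of ζ_899 over Q is the 899-th cyclotomic polynomial Φ_899(x), which is irreducible over Q and has degree φ(899) = 840. Hence [Q(α):Q] = φ(899) = 840.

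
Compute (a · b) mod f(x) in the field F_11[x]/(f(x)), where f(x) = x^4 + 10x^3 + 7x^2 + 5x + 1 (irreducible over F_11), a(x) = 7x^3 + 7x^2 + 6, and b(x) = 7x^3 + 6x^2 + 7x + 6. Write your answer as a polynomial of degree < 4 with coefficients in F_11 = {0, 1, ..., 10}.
a · b ≡ 6x^3 + 3x^2 + 5 (mod f(x))

Multiply in F_11[x]: a(x)·b(x) = (7x^3 + 7x^2 + 6)·(7x^3 + 6x^2 + 7x + 6) = 5x^6 + 3x^5 + 3x^4 + x^3 + x^2 + 9x + 3. This has degree ≥ 4, so divide by f(x) over F_11: 5x^6 + 3x^5 + 3x^4 + x^3 + x^2 + 9x + 3 = (5x^2 + 8x + 9)·(x^4 + 10x^3 + 7x^2 + 5x + 1) + (6x^3 + 3x^2 + 5). Hence a·b ≡ 6x^3 + 3x^2 + 5 (mod f). (F_11[x]/(f) is a field with 11^4 = 14641 elements since f is irreducible of degree 4.)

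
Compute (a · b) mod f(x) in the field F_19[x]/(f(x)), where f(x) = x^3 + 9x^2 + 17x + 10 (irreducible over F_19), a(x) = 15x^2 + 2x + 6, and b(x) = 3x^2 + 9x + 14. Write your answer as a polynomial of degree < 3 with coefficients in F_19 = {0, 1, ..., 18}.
a · b ≡ 14x^2 + 16x + 7 (mod f(x))

Multiply in F_19[x]: a(x)·b(x) = (15x^2 + 2x + 6)·(3x^2 + 9x + 14) = 7x^4 + 8x^3 + 18x^2 + 6x + 8. This has degree ≥ 3, so divide by f(x) over F_19: 7x^4 + 8x^3 + 18x^2 + 6x + 8 = (7x + 2)·(x^3 + 9x^2 + 17x + 10) + (14x^2 + 16x + 7). Hence a·b ≡ 14x^2 + 16x + 7 (mod f). (F_19[x]/(f) is a field with 19^3 = 6859 elements since f is irreducible of degree 3.)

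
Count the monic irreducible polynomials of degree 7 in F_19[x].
There are 127695960 monic irreducible polynomials of degree 7 over F_19

Each element of F_{19^7} that lies in no proper subfield is a root of exactly one monic irreducible of degree 7 over F_19, and each such polynomial has 7 distinct roots in F_{19^7}. By Möbius inversion the count is N_19(7) = (1/7) Σ_{d|7} μ(7/d) · 19^d = (1/7)(μ(7)·19^1 + μ(1)·19^7) = 893871720/7 = 127695960.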